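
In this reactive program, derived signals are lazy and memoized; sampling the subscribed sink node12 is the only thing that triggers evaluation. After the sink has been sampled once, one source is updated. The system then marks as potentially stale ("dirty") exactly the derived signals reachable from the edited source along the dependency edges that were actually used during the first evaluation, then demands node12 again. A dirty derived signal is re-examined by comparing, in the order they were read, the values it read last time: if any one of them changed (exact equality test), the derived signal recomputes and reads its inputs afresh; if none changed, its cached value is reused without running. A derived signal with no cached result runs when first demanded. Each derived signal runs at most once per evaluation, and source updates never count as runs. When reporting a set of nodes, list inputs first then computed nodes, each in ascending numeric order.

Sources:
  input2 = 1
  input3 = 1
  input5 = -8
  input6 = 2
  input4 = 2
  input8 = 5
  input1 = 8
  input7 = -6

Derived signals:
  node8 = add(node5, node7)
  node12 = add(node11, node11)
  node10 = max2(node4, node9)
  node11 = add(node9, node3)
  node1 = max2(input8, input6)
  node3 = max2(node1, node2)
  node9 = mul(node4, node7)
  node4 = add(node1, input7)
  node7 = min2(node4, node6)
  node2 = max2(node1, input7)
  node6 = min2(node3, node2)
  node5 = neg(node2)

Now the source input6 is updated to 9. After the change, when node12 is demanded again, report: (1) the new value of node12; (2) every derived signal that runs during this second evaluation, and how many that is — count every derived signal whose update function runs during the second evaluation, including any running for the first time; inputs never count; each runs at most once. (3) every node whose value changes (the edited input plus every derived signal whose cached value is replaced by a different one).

Demanding node12 again yields 36.
9 derived signals run: node1, node2, node3, node4, node6, node7, node9, node11, node12.
The nodes whose values change: input6, node1, node2, node3, node4, node6, node7, node9, node11, node12.

First demand of the output computes:
  node1 = max2(5, 2) = 5
  node2 = max2(5, -6) = 5
  node3 = max2(5, 5) = 5
  node4 = add(5, -6) = -1
  node6 = min2(5, 5) = 5
  node7 = min2(-1, 5) = -1
  node9 = mul(-1, -1) = 1
  node11 = add(1, 5) = 6
  node12 = add(6, 6) = 12

After the edit, cleaning proceeds:
  node1: a read changed (input6 2->9) — executes, giving 9.
  node2: a read changed (node1 5->9) — executes, giving 9.
  node3: a read changed (node1 5->9; node2 5->9) — executes, giving 9.
  node4: a read changed (node1 5->9) — executes, giving 3.
  node6: a read changed (node3 5->9; node2 5->9) — executes, giving 9.
  node7: a read changed (node4 -1->3; node6 5->9) — executes, giving 3.
  node9: a read changed (node4 -1->3; node7 -1->3) — executes, giving 9.
  node11: a read changed (node9 1->9; node3 5->9) — executes, giving 18.
  node12: a read changed (node11 6->18; node11 6->18) — executes, giving 36.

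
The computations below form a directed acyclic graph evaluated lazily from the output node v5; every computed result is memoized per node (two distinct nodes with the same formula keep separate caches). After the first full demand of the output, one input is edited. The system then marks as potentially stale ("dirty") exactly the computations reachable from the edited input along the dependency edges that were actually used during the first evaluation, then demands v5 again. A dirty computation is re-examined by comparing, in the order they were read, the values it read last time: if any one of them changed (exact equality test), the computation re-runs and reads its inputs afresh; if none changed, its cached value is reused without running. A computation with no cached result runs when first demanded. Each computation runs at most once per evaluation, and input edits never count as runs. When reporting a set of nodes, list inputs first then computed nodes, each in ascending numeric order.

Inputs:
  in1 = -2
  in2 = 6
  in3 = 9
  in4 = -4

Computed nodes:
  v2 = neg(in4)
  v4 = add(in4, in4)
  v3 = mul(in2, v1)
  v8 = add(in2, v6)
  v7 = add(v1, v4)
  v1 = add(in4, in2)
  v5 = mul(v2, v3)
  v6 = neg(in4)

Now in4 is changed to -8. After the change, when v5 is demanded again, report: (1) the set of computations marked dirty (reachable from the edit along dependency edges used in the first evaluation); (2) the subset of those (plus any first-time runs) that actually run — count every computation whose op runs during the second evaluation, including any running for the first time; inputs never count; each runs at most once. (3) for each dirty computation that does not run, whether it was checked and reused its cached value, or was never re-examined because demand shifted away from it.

First demand of the output computes:
  v1 = add(-4, 6) = 2
  v2 = neg(-4) = 4
  v3 = mul(6, 2) = 12
  v5 = mul(4, 12) = 48

After the edit, cleaning proceeds:
  v1: a read changed (in4 -4->-8) — executes, giving -2.
  v2: a read changed (in4 -4->-8) — executes, giving 8.
  v3: a read changed (v1 2->-2) — executes, giving -12.
  v5: a read changed (v2 4->8; v3 12->-12) — executes, giving -96.

The edit dirties: v1, v2, v3, v5.
4 computations run: v1, v2, v3, v5.
No dirty computation escaped a run.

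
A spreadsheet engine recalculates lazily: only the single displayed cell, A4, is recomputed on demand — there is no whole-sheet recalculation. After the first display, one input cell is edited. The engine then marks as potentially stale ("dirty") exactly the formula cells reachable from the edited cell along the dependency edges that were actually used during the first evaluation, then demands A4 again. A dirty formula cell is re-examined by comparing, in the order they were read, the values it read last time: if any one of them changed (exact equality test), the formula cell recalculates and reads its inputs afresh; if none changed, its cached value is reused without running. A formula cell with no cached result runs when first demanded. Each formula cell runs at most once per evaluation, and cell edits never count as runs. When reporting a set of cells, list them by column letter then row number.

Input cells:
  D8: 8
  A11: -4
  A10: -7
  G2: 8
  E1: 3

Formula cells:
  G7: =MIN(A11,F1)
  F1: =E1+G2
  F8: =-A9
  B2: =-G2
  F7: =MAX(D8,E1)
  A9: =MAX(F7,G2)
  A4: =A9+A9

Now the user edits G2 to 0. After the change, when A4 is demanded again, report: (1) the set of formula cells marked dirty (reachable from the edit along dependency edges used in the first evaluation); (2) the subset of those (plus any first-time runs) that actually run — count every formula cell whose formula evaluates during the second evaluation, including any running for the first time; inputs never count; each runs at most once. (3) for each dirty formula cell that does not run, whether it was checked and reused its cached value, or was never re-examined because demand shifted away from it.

First evaluation (everything demanded from the output):
  F7 = MAX(8, 3) = 8
  A9 = MAX(8, 8) = 8
  A4 = 8 + 8 = 16

Propagation after the edit:
  A9: runs — G2 8->0; result 8 (same value as before).
  A4: checked — values it read are unchanged (A9 unchanged, A9 unchanged); reused cached 16 without running.

Key observation: the change is absorbed at A9 — it re-runs but produces the same value, and the output's value is unchanged.

Marked dirty: A4, A9.
Formula cells that run: A9 — 1 in total.
Checked but reused from cache: A4.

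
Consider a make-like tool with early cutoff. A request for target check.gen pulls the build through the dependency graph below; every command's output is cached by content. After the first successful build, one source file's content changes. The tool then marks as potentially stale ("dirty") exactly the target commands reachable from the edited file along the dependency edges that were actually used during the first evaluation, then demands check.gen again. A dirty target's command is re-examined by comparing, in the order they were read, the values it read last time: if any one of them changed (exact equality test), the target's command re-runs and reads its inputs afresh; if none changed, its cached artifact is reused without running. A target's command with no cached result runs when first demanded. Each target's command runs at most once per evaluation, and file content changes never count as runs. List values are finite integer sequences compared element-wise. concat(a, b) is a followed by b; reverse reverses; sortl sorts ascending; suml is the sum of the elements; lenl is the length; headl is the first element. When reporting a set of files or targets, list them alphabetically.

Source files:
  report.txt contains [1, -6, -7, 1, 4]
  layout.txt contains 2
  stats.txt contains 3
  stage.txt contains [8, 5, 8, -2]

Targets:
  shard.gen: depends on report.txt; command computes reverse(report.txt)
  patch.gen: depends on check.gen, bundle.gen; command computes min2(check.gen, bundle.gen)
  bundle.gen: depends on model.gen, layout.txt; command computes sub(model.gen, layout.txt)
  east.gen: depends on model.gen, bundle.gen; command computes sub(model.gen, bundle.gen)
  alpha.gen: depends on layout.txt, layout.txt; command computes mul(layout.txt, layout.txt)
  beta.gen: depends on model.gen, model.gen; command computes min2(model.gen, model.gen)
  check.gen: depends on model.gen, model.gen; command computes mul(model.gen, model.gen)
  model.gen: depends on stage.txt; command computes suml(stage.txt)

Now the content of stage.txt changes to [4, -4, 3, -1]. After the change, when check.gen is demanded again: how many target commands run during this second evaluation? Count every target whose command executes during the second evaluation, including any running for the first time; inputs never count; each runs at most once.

2 target commands run: check.gen, model.gen.

First demand of the output computes:
  model.gen = suml([8, 5, 8, -2]) = 19
  check.gen = mul(19, 19) = 361

After the edit, cleaning proceeds:
  model.gen: a read changed (stage.txt [8, 5, 8, -2]->[4, -4, 3, -1]) — executes, giving 2.
  check.gen: a read changed (model.gen 19->2; model.gen 19->2) — executes, giving 4.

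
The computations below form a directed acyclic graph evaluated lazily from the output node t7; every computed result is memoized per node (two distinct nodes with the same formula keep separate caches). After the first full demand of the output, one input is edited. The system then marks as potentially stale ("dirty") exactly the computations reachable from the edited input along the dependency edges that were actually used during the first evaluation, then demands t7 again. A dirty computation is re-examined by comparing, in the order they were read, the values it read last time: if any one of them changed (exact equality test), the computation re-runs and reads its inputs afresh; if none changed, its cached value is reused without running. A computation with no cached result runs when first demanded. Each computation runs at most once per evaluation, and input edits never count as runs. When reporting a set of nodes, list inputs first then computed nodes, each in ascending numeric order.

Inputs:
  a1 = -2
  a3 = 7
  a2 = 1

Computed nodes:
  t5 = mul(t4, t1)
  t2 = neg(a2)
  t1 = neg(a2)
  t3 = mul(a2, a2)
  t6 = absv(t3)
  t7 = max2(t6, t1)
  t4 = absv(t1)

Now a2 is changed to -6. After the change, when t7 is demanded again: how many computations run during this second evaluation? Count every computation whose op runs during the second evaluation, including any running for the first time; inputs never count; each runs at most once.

First demand of the output computes:
  t1 = neg(1) = -1
  t3 = mul(1, 1) = 1
  t6 = absv(1) = 1
  t7 = max2(1, -1) = 1

After the edit, cleaning proceeds:
  t1: a read changed (a2 1->-6) — executes, giving 6.
  t3: a read changed (a2 1->-6; a2 1->-6) — executes, giving 36.
  t6: a read changed (t3 1->36) — executes, giving 36.
  t7: a read changed (t6 1->36; t1 -1->6) — executes, giving 36.

4 computations run: t1, t3, t6, t7.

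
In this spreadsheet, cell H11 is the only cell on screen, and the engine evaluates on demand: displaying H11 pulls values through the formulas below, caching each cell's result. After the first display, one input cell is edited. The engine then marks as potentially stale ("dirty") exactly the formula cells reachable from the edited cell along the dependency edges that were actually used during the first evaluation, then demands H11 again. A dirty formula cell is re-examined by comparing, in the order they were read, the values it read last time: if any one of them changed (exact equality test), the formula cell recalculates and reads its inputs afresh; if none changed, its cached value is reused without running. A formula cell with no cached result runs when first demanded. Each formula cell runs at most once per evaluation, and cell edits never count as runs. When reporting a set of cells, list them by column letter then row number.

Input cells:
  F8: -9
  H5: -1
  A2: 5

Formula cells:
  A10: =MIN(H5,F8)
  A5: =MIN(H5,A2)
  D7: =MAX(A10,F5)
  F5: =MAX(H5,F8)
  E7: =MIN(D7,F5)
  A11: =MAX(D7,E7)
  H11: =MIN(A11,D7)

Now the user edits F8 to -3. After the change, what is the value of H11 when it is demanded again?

H11 now evaluates to -1.
The important point: at E7 every value read last time is unchanged, so the dirty flag clears without a run.

Initial pass — values computed on the first demand:
  A10 = MIN(-1, -9) = -9
  F5 = MAX(-1, -9) = -1
  D7 = MAX(-9, -1) = -1
  E7 = MIN(-1, -1) = -1
  A11 = MAX(-1, -1) = -1
  H11 = MIN(-1, -1) = -1

Second demand — change propagation:
  A10: re-runs because F8 -9->-3; new result -3.
  F5: re-runs because F8 -9->-3; new result -1 (unchanged).
  D7: re-runs because A10 -9->-3; new result -1 (unchanged).
  E7: re-examined; everything it read last time is the same (D7 unchanged, F5 unchanged) — cache -1 kept, no run.
  A11: re-examined; everything it read last time is the same (D7 unchanged, E7 unchanged) — cache -1 kept, no run.
  H11: re-examined; everything it read last time is the same (A11 unchanged, D7 unchanged) — cache -1 kept, no run.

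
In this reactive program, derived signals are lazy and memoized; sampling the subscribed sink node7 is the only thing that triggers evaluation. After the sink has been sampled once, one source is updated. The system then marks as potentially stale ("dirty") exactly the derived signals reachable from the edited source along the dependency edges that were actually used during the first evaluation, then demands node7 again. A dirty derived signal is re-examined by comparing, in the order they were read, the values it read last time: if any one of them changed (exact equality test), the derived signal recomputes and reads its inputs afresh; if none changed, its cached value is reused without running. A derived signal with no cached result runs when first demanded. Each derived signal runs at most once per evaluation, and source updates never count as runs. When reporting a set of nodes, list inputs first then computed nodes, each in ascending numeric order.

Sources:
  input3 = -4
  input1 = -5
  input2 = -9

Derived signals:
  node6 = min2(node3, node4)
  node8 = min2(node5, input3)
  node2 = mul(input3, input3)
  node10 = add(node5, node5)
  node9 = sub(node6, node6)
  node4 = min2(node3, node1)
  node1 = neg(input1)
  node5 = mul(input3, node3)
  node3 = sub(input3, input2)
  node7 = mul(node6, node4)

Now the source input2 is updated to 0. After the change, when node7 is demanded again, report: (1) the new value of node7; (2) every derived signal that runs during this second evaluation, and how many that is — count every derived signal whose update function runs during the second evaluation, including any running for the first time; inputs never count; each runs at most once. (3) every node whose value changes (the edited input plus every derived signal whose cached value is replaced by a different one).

Demanding node7 again yields 16.
4 derived signals run: node3, node4, node6, node7.
The nodes whose values change: input2, node3, node4, node6, node7.

First demand of the output computes:
  node1 = neg(-5) = 5
  node3 = sub(-4, -9) = 5
  node4 = min2(5, 5) = 5
  node6 = min2(5, 5) = 5
  node7 = mul(5, 5) = 25

After the edit, cleaning proceeds:
  node3: a read changed (input2 -9->0) — executes, giving -4.
  node4: a read changed (node3 5->-4) — executes, giving -4.
  node6: a read changed (node3 5->-4; node4 5->-4) — executes, giving -4.
  node7: a read changed (node6 5->-4; node4 5->-4) — executes, giving 16.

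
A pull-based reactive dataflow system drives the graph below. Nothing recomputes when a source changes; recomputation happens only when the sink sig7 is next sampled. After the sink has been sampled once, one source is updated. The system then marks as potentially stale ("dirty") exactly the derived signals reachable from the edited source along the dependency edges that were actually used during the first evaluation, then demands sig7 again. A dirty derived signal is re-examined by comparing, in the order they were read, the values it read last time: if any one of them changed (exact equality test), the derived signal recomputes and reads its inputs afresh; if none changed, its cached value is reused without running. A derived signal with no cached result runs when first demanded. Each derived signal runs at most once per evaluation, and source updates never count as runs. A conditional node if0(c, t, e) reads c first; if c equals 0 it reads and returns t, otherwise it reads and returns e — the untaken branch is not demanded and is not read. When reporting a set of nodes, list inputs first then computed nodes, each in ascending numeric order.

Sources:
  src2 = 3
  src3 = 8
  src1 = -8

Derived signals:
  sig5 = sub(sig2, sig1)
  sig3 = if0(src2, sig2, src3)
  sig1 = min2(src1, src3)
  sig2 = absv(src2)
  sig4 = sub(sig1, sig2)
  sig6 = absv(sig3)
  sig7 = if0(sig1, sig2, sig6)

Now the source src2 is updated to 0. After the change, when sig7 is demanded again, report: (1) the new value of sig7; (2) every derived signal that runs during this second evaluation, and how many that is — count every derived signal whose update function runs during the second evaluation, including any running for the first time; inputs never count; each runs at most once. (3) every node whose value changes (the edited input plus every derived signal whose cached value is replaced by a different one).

First evaluation (everything demanded from the output):
  sig1 = min2(-8, 8) = -8
  sig3 = if0(src2=3 -> else branch src3) = 8
  sig6 = absv(8) = 8
  sig7 = if0(sig1=-8 -> else branch sig6) = 8

Propagation after the edit:
  sig2: demanded for the first time — runs, produces 0.
  sig3: runs — src2 3->0; result 0.
  sig6: runs — sig3 8->0; result 0.
  sig7: runs — sig6 8->0; result 0.

Key observation: a condition flipped, so demand reaches new nodes — sig2 runs for the first time.

New value of sig7: 0.
Derived signals that run: sig2, sig3, sig6, sig7 — 4 in total.
Values that change: src2, sig3, sig6, sig7.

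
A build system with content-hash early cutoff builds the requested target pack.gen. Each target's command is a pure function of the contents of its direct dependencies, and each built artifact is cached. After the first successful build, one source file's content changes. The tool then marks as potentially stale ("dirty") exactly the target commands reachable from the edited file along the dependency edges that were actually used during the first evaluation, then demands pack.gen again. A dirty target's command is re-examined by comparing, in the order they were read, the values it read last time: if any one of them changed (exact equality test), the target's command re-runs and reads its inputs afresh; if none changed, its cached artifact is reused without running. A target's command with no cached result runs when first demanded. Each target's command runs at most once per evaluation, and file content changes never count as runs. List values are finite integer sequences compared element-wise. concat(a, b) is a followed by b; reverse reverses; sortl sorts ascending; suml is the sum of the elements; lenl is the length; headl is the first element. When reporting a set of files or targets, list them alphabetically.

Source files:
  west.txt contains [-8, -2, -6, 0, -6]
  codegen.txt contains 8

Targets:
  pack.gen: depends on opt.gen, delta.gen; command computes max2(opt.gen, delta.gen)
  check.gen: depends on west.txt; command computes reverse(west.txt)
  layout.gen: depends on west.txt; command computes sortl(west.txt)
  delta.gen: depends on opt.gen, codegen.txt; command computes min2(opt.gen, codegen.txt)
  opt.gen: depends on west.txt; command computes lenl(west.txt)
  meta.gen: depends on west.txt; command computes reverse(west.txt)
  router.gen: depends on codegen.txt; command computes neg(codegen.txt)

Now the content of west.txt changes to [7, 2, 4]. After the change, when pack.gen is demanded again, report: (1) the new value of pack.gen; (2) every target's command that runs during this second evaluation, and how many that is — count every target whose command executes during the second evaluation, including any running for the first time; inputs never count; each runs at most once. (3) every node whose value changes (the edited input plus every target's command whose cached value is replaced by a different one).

First evaluation (everything demanded from the output):
  opt.gen = lenl([-8, -2, -6, 0, -6]) = 5
  delta.gen = min2(5, 8) = 5
  pack.gen = max2(5, 5) = 5

Propagation after the edit:
  opt.gen: runs — west.txt [-8, -2, -6, 0, -6]->[7, 2, 4]; result 3.
  delta.gen: runs — opt.gen 5->3; result 3.
  pack.gen: runs — opt.gen 5->3; delta.gen 5->3; result 3.

New value of pack.gen: 3.
Target commands that run: delta.gen, opt.gen, pack.gen — 3 in total.
Values that change: delta.gen, opt.gen, pack.gen, west.txt.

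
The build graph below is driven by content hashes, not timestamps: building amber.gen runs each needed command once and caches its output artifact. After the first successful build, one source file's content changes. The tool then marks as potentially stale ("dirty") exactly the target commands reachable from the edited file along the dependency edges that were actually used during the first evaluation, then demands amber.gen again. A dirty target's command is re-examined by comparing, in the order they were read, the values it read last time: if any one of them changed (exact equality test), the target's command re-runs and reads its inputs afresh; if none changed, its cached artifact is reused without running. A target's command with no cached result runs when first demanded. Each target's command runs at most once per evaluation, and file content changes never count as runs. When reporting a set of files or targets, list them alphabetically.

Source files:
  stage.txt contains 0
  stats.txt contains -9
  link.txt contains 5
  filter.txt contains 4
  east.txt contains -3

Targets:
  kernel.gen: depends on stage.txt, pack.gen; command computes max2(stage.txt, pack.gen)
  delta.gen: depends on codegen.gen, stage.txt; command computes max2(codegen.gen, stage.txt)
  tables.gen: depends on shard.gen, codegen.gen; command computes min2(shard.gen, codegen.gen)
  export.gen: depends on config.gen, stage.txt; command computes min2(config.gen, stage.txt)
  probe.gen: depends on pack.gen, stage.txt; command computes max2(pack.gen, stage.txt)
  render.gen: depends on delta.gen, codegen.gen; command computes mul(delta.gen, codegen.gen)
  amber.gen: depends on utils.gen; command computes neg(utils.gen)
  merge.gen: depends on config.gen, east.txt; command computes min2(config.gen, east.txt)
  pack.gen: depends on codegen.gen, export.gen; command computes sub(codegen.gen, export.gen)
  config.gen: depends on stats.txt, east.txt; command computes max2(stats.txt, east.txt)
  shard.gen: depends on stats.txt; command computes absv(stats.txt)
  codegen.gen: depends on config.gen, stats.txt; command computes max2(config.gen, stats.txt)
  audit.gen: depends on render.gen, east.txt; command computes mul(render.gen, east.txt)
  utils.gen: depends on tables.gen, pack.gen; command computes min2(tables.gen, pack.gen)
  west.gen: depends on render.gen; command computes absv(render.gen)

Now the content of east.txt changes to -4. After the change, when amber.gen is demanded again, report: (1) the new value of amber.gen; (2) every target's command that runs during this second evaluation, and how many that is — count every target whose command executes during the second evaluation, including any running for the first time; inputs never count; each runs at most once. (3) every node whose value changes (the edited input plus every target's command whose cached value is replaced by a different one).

amber.gen now evaluates to 4.
Run set: amber.gen, codegen.gen, config.gen, export.gen, pack.gen, tables.gen, utils.gen (7 run).
Changed values: amber.gen, codegen.gen, config.gen, east.txt, export.gen, tables.gen, utils.gen.

Initial pass — values computed on the first demand:
  config.gen = max2(-9, -3) = -3
  codegen.gen = max2(-3, -9) = -3
  export.gen = min2(-3, 0) = -3
  pack.gen = sub(-3, -3) = 0
  shard.gen = absv(-9) = 9
  tables.gen = min2(9, -3) = -3
  utils.gen = min2(-3, 0) = -3
  amber.gen = neg(-3) = 3

Second demand — change propagation:
  config.gen: re-runs because east.txt -3->-4; new result -4.
  codegen.gen: re-runs because config.gen -3->-4; new result -4.
  export.gen: re-runs because config.gen -3->-4; new result -4.
  pack.gen: re-runs because codegen.gen -3->-4; export.gen -3->-4; new result 0 (unchanged).
  tables.gen: re-runs because codegen.gen -3->-4; new result -4.
  utils.gen: re-runs because tables.gen -3->-4; new result -4.
  amber.gen: re-runs because utils.gen -3->-4; new result 4.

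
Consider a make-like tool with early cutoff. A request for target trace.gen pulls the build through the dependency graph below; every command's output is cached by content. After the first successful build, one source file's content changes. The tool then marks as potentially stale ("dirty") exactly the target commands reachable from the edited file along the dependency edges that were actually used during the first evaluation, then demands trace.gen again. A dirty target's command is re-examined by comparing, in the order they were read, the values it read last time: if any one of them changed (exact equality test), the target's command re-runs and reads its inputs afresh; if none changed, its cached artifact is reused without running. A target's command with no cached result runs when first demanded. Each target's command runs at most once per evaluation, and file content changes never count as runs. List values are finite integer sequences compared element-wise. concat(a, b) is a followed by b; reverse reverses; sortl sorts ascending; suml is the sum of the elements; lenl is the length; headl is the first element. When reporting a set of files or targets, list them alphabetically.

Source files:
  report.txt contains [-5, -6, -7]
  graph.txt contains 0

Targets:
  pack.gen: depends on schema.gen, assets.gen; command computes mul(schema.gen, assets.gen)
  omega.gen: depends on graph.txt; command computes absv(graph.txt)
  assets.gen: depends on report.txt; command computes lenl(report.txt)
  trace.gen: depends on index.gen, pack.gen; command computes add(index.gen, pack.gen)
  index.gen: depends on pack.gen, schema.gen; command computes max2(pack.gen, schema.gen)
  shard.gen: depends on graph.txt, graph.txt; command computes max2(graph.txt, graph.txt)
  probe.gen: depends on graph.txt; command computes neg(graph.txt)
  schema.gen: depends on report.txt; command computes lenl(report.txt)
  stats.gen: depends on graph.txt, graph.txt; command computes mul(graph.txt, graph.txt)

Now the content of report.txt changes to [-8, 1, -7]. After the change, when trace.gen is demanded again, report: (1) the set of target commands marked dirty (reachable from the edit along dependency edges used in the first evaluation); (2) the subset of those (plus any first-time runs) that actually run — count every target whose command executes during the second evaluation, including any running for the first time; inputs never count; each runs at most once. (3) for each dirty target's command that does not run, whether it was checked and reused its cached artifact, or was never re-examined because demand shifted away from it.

The edit dirties: assets.gen, index.gen, pack.gen, schema.gen, trace.gen.
2 target commands run: assets.gen, schema.gen.
Cache hits after checking: index.gen, pack.gen, trace.gen.
Note where the cutoff bites: pack.gen is checked, finds nothing changed, and keeps its cache.

First demand of the output computes:
  assets.gen = lenl([-5, -6, -7]) = 3
  schema.gen = lenl([-5, -6, -7]) = 3
  pack.gen = mul(3, 3) = 9
  index.gen = max2(9, 3) = 9
  trace.gen = add(9, 9) = 18

After the edit, cleaning proceeds:
  assets.gen: a read changed (report.txt [-5, -6, -7]->[-8, 1, -7]) — executes, giving 3 — identical to its old value.
  schema.gen: a read changed (report.txt [-5, -6, -7]->[-8, 1, -7]) — executes, giving 3 — identical to its old value.
  pack.gen: dirty, but its reads are unchanged (schema.gen unchanged, assets.gen unchanged); cached 9 stands.
  index.gen: dirty, but its reads are unchanged (pack.gen unchanged, schema.gen unchanged); cached 9 stands.
  trace.gen: dirty, but its reads are unchanged (index.gen unchanged, pack.gen unchanged); cached 18 stands.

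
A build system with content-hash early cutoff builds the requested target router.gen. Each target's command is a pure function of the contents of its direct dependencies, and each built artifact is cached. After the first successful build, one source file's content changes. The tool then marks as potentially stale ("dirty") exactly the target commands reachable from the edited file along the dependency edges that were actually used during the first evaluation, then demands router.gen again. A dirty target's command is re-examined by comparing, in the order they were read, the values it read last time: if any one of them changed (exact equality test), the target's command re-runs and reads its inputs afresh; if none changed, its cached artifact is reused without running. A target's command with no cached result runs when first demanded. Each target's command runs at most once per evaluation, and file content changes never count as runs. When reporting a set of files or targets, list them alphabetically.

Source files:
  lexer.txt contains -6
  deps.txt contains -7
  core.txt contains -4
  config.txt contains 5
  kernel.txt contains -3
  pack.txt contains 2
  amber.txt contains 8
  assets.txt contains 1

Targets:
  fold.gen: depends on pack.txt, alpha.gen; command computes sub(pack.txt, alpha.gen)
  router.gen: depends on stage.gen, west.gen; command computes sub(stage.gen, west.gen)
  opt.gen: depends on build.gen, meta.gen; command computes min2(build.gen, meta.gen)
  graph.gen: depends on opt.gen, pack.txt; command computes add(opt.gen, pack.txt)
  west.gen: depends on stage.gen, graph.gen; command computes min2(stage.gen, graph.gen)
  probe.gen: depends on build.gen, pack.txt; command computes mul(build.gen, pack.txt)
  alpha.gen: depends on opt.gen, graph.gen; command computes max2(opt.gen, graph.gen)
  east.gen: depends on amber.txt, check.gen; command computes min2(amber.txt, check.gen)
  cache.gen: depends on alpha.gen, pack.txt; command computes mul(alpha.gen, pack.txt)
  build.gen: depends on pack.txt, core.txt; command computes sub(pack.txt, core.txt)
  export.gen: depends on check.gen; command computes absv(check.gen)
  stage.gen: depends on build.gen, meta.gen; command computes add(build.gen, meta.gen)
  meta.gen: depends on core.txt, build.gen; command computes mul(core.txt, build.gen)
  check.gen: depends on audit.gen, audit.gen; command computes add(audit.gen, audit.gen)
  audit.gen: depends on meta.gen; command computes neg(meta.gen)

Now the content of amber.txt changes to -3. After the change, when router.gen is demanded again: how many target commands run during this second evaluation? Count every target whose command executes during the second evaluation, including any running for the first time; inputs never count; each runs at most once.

Target commands that run: none — 0 in total.
Key observation: amber.txt is never demanded by the output, so the edit triggers no recomputation at all.

First evaluation (everything demanded from the output):
  build.gen = sub(2, -4) = 6
  meta.gen = mul(-4, 6) = -24
  opt.gen = min2(6, -24) = -24
  graph.gen = add(-24, 2) = -22
  stage.gen = add(6, -24) = -18
  west.gen = min2(-18, -22) = -22
  router.gen = sub(-18, -22) = 4

Propagation after the edit:
  amber.txt feeds no computation that the output demands — nothing is marked dirty and nothing runs.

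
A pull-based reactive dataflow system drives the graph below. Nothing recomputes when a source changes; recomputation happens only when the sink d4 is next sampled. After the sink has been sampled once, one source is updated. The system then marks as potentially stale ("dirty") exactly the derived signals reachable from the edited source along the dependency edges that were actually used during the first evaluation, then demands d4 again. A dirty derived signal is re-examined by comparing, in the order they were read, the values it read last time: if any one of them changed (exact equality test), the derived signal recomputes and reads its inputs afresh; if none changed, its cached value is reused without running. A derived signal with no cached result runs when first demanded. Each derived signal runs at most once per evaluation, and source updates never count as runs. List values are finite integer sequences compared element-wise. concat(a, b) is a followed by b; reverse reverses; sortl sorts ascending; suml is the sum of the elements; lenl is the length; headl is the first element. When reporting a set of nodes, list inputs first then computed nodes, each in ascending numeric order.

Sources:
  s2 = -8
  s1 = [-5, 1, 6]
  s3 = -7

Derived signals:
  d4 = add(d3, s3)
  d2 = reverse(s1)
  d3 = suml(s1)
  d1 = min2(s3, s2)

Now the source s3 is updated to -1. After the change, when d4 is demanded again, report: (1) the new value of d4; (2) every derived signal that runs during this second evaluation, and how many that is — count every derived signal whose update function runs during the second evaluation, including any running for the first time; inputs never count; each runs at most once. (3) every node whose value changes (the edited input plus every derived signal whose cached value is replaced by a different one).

First evaluation (everything demanded from the output):
  d3 = suml([-5, 1, 6]) = 2
  d4 = add(2, -7) = -5

Propagation after the edit:
  d4: runs — s3 -7->-1; result 1.

New value of d4: 1.
Derived signals that run: d4 — 1 in total.
Values that change: s3, d4.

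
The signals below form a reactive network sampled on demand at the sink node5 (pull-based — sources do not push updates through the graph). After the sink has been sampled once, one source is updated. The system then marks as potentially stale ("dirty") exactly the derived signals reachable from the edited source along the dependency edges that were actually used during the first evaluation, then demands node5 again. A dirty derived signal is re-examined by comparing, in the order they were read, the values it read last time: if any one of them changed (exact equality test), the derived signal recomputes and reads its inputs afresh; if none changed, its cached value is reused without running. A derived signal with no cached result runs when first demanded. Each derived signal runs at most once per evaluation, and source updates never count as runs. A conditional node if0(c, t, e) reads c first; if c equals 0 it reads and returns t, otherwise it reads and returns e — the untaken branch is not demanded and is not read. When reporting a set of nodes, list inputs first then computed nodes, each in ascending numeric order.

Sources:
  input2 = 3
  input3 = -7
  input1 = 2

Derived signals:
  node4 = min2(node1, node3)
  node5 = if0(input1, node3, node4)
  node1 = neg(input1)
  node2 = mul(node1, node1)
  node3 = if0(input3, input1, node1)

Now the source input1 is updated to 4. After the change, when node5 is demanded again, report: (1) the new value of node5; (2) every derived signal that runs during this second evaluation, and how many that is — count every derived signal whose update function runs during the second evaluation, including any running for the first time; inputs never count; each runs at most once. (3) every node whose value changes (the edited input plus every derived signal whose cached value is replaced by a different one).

node5 now evaluates to -4.
Run set: node1, node3, node4, node5 (4 run).
Changed values: input1, node1, node3, node4, node5.

Initial pass — values computed on the first demand:
  node1 = neg(2) = -2
  node3 = if0(input3=-7 -> else branch node1) = -2
  node4 = min2(-2, -2) = -2
  node5 = if0(input1=2 -> else branch node4) = -2

Second demand — change propagation:
  node1: re-runs because input1 2->4; new result -4.
  node3: re-runs because node1 -2->-4; new result -4.
  node4: re-runs because node1 -2->-4; node3 -2->-4; new result -4.
  node5: re-runs because input1 2->4; node4 -2->-4; new result -4.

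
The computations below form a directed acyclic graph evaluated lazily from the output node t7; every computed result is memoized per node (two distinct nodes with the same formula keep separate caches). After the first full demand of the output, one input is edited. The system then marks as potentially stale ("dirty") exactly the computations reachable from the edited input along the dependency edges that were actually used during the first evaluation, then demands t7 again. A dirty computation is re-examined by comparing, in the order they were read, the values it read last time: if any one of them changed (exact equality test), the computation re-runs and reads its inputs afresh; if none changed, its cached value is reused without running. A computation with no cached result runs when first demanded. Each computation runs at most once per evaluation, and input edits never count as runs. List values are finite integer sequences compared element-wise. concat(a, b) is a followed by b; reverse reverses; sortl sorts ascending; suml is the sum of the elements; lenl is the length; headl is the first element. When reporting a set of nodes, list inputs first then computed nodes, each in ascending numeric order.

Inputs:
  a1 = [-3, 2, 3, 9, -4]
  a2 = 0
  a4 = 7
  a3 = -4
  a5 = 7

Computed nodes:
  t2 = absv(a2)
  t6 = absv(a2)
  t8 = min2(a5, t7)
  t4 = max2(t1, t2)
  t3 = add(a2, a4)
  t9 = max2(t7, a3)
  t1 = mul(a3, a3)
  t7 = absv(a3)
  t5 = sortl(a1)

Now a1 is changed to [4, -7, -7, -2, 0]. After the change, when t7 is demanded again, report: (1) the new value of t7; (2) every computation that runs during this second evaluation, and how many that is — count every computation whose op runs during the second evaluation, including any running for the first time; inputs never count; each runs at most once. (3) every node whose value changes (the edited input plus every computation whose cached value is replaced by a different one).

First demand of the output computes:
  t7 = absv(-4) = 4

After the edit, cleaning proceeds:
  a1 only reaches undemanded nodes; the second demand re-runs nothing.

Note the shortcut — a1 feeds only undemanded nodes, so no recomputation happens.

Demanding t7 again yields 4.
0 computations run: none.
The nodes whose values change: a1.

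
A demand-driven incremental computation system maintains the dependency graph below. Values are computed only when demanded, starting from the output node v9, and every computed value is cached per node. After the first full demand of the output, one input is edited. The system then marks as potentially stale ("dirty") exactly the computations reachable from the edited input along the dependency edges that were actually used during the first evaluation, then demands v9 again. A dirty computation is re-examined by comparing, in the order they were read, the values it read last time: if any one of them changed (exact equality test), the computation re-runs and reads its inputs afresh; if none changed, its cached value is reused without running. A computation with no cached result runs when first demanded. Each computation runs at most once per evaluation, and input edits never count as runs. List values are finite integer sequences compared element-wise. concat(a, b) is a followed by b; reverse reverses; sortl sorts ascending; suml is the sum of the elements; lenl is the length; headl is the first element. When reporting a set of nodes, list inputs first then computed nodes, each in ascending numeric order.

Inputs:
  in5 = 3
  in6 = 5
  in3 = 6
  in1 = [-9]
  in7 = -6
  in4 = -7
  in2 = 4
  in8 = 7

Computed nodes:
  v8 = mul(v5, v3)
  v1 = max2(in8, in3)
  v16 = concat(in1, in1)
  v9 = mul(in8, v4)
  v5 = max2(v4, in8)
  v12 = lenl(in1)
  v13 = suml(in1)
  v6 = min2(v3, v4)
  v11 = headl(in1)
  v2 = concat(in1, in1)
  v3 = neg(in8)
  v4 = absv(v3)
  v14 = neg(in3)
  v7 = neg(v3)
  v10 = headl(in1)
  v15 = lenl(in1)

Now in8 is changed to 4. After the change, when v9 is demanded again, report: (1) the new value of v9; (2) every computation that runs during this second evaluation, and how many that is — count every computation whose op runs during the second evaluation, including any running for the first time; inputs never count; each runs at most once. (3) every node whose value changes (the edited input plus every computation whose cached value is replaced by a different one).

New value of v9: 16.
Computations that run: v3, v4, v9 — 3 in total.
Values that change: in8, v3, v4, v9.

First evaluation (everything demanded from the output):
  v3 = neg(7) = -7
  v4 = absv(-7) = 7
  v9 = mul(7, 7) = 49

Propagation after the edit:
  v3: runs — in8 7->4; result -4.
  v4: runs — v3 -7->-4; result 4.
  v9: runs — in8 7->4; v4 7->4; result 16.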